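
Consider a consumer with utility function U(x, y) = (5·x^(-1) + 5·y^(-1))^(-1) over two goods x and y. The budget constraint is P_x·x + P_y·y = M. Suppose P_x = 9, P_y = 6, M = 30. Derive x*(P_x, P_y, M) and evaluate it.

MRS = MU_x/MU_y = (y/x)^(2). Set equal to P_x/P_y.
Solve for the ratio: y/x = [P_x/P_y]^(0.5).
With the ratio pinned down, the budget gives x* = M/(P_x + P_y·(y/x)) and y* = (y/x)·x*.
Numerically y/x = 1.224745, so x* = 30/(9 + 6·1.224745) = 1.835.

x* = 1.835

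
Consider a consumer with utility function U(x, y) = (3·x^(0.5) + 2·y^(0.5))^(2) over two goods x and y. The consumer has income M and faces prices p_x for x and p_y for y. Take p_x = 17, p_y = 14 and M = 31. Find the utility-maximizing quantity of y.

MU_x ∝ 3·x^(-0.5), MU_y ∝ 2·y^(-0.5), so MRS = (3/2)·(y/x)^(0.5) = p_x/p_y.
Solve for the ratio: y/x = [(2/3)·p_x/p_y]^(2).
With the ratio pinned down, the budget gives x* = M/(p_x + p_y·(y/x)) and y* = (y/x)·x*.
Numerically y/x = 0.655329, so x* = 31/(17 + 14·0.655329) = 1.1844 and y* = 0.655329·1.1844 = 0.7761.

y* = 0.7761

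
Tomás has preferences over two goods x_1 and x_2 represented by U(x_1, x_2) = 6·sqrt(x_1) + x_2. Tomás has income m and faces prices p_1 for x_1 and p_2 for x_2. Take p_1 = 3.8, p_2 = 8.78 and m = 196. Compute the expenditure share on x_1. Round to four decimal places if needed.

Thus x_1* = (3·p_2/p_1)² — independent of m — with the rest of income spent on x_2.
Plugging in: x_1* = (3·8.78/3.8)² = 48.0468, x_2* = 1.5287.
Expenditure on x_1: 3.8·48.0468 = 182.5778; share = 0.9315.

share on x_1 = 0.9315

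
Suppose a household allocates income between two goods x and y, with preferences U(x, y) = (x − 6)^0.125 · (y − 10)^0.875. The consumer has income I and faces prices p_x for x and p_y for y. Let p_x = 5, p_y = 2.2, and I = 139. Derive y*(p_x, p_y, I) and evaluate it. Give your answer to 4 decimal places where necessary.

Let x' = x−6, y' = y−10. MRS = (1/7)·y'/x' = p_x/p_y.
Substituting into the budget: x* = 6 + 0.125·(I − 6·p_x − 10·p_y)/p_x, and y* = 10 + 0.875·(…)/p_y.
Discretionary income = 139 − 6·5 − 10·2.2 = 87; y* = 10 + 0.875·87/2.2 = 44.6023.

y* = 44.6023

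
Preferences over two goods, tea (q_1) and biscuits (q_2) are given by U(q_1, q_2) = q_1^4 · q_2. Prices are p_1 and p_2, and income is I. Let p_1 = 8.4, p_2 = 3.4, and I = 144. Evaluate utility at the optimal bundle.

Demand: q_1*(p_1,p_2,I) = 0.8·I/p_1 and q_2* = 0.2·I/p_2.
At p_1=8.4, p_2=3.4, I=144: q_1* = 0.8·144/8.4 = 13.7143, q_2* = 8.4706.
Utility at the optimum: U(13.7143, 8.4706) = 299644.5222.

V = 299644.5222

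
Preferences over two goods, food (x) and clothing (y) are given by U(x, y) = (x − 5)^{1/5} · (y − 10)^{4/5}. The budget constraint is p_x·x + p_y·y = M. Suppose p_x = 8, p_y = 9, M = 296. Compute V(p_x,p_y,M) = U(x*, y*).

MRS = (1/4)·(y−10)/(x−5). Tangency with p_x/p_y gives y−10 = 4·(p_x/p_y)·(x−5).
After buying the subsistence bundle (5, 10), a share 0.2 of the remaining income goes to x: x* = 5 + 0.2·(M − 5p_x − 10p_y)/p_x.
Discretionary income = 296 − 5·8 − 10·9 = 166; x* = 5 + 0.2·166/8 = 9.15; y* = 10 + 0.8·166/9 = 24.7556.
Utility at the optimum: U(9.15, 24.7556) = 11.4492.

V = 11.4492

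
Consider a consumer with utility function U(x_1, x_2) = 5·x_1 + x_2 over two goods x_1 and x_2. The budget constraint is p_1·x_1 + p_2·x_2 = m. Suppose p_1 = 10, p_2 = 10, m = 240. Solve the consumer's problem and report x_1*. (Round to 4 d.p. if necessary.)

Perfect substitutes: compare marginal utility per dollar. 5/p_1 vs 1/p_2 → 0.5 vs 0.1.
x_1 gives more utility per dollar, so spend all income on x_1: x_1* = m/p_1, x_2* = 0.
Numerically: x_1* = 24, x_2* = 0.

x_1* = 24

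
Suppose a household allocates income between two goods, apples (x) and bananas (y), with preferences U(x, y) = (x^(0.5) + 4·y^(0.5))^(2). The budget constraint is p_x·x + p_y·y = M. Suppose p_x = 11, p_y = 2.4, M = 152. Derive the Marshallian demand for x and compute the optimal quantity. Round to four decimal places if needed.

x* = 0.1859

MRS = MU_x/MU_y = (1/4)·(y/x)^(0.5). Set equal to p_x/p_y.
Solve for the ratio: y/x = [4·p_x/p_y]^(2).
With the ratio pinned down, the budget gives x* = M/(p_x + p_y·(y/x)) and y* = (y/x)·x*.
Numerically y/x = 336.111111, so x* = 152/(11 + 2.4·336.111111) = 0.1859.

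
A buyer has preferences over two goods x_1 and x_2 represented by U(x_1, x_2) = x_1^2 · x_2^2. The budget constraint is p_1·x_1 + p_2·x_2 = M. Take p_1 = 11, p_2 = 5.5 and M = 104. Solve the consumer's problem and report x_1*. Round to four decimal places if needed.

Demand: x_1*(p_1,p_2,M) = 0.5·M/p_1 and x_2* = 0.5·M/p_2.
At p_1=11, p_2=5.5, M=104: x_1* = 0.5·104/11 = 4.7273.

x_1* = 4.7273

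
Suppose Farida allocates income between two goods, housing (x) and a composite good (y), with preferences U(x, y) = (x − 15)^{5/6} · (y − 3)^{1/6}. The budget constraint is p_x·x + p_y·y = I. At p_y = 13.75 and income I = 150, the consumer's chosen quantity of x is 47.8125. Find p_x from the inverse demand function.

p_x = 2

This is Cobb-Douglas in (x−15, y−3): tangency gives 5/6·p_y·(y−3) = 1/6·p_x·(x−15).
After buying the subsistence bundle (15, 3), a share 5/6 of the remaining income goes to x: x* = 15 + 5/6·(I − 15p_x − 3p_y)/p_x.
Set x* = 47.8125 in the demand function and solve for p_x: p_x = 2.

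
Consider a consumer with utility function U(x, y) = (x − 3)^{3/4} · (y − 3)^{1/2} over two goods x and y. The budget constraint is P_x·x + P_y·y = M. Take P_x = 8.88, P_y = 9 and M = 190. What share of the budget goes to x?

This is Cobb-Douglas in (x−3, y−3): tangency gives 0.75·P_y·(y−3) = 0.5·P_x·(x−3).
Substituting into the budget: x* = 3 + 0.6·(M − 3·P_x − 3·P_y)/P_x, and y* = 3 + 0.4·(…)/P_y.
Discretionary income = 190 − 3·8.88 − 3·9 = 136.36; x* = 3 + 0.6·136.36/8.88 = 12.2135; y* = 3 + 0.4·136.36/9 = 9.0604.
Expenditure on x: 8.88·12.2135 = 108.456; share = 0.5708.

share on x = 0.5708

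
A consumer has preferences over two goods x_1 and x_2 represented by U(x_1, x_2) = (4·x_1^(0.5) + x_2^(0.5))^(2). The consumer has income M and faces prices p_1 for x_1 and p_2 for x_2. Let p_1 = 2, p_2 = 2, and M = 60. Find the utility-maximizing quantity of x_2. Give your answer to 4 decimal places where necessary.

With the ratio pinned down, the budget gives x_1* = M/(p_1 + p_2·(x_2/x_1)) and x_2* = (x_2/x_1)·x_1*.
Numerically x_2/x_1 = 0.0625, so x_1* = 60/(2 + 2·0.0625) = 28.2353 and x_2* = 0.0625·28.2353 = 1.7647.

x_2* = 1.7647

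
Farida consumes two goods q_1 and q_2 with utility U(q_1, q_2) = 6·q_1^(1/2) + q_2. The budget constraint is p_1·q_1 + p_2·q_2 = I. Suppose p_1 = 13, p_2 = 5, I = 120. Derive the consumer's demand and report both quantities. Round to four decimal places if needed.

Solve: √q_1 = 3·p_2/p_1, so q_1*(p_1,p_2) = (3·p_2/p_1)², and q_2* = (I − p_1·q_1*)/p_2.
Plugging in: q_1* = (3·5/13)² = 1.3314, q_2* = 20.5385.

q_1* = 1.3314, q_2* = 20.5385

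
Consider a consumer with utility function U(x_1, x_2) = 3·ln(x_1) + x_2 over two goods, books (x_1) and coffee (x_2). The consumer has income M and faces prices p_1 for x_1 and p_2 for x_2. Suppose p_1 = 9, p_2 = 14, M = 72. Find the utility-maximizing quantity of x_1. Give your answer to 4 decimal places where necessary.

So x_1*(p_1,p_2) = 3·p_2/p_1, independent of income; and x_2* = (M − 3·p_2)/p_2.
At the given prices: x_1* = 3·14/9 = 4.6667.

x_1* = 4.6667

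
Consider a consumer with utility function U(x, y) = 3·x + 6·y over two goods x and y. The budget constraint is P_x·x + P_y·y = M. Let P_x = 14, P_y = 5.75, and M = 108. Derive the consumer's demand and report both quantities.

x* = 0, y* = 18.7826

Linear utility — the consumer picks whichever good has higher MU/price: 3/14 = 0.2143 vs 6/5.75 = 1.0435.
y gives more utility per dollar, so spend all income on y: y* = M/P_y, x* = 0.
Numerically: x* = 0, y* = 18.7826.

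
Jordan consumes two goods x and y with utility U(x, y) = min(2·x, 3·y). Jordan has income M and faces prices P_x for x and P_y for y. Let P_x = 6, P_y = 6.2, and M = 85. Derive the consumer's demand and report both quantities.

With perfect complements, no substitution: consume in ratio x:y = 3:2.
Budget: P_x·x + P_y·(2/3)·x = M, so (3·P_x + 2·P_y)·x = 3·M.
Demand: x*(P_x,P_y,M) = 3·M/(3·P_x + 2·P_y), y* = 2·M/(3·P_x + 2·P_y).
Here 3·6 + 2·6.2 = 30.4, giving x* = 8.3882 and y* = 5.5921.

x* = 8.3882, y* = 5.5921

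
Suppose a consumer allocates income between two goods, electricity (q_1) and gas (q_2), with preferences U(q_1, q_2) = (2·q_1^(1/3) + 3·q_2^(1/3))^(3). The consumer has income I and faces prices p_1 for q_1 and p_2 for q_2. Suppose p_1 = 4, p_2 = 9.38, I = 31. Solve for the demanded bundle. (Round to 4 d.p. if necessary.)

With the ratio pinned down, the budget gives q_1* = I/(p_1 + p_2·(q_2/q_1)) and q_2* = (q_2/q_1)·q_1*.
Numerically q_2/q_1 = 0.511591, so q_1* = 31/(4 + 9.38·0.511591) = 3.5232 and q_2* = 0.511591·3.5232 = 1.8025.

q_1* = 3.5232, q_2* = 1.8025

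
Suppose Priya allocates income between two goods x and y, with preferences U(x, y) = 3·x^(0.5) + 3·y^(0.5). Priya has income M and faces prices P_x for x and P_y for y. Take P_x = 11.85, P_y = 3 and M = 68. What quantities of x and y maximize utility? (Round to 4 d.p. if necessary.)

x* = 1.1593, y* = 18.0875

MU_x ∝ 3·x^(-0.5), MU_y ∝ 3·y^(-0.5), so MRS = (y/x)^(0.5) = P_x/P_y.
Hence y/x = (P_x/P_y)^(1/(0.5)), i.e. raised to the 2 power.
Substitute y = (y/x)·x into the budget: x* = M/(P_x + P_y·(y/x)).
Numerically y/x = 15.6025, so x* = 68/(11.85 + 3·15.6025) = 1.1593 and y* = 15.6025·1.1593 = 18.0875.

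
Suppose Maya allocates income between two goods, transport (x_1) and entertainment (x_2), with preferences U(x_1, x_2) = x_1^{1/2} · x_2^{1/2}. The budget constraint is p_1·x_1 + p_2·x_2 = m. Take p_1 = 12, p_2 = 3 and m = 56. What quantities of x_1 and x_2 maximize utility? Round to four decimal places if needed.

x_1* = 2.3333, x_2* = 9.3333

Tangency: MRS = x_2/x_1 = p_1/p_2.
So 0.5·p_2·x_2 = 0.5·p_1·x_1; combined with the budget, a share 0.5 of income goes to x_1.
Demand: x_1*(p_1,p_2,m) = 0.5·m/p_1 and x_2* = 0.5·m/p_2.
At p_1=12, p_2=3, m=56: x_1* = 0.5·56/12 = 2.3333, x_2* = 9.3333.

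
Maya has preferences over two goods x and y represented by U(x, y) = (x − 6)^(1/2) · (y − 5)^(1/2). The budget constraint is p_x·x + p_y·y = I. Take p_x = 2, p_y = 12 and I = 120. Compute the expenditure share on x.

This is Cobb-Douglas in (x−6, y−5): tangency gives 0.5·p_y·(y−5) = 0.5·p_x·(x−6).
Substituting into the budget: x* = 6 + 0.5·(I − 6·p_x − 5·p_y)/p_x, and y* = 5 + 0.5·(…)/p_y.
Discretionary income = 120 − 6·2 − 5·12 = 48; x* = 6 + 0.5·48/2 = 18; y* = 5 + 0.5·48/12 = 7.
Expenditure on x: 2·18 = 36; share = 0.3.

share on x = 0.3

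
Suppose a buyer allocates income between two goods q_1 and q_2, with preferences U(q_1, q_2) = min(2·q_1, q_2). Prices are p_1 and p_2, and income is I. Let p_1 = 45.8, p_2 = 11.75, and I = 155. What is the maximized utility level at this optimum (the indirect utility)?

V = 4.4733

Leontief preferences: the optimum is at the kink where q_1/1 = q_2/2, i.e. q_2 = 2·q_1.
Budget: p_1·q_1 + p_2·2·q_1 = I, so (p_1 + 2·p_2)·q_1 = I.
Demand: q_1*(p_1,p_2,I) = I/(p_1 + 2·p_2), q_2* = 2·I/(p_1 + 2·p_2).
Here 45.8 + 2·11.75 = 69.3, giving q_1* = 2.2367 and q_2* = 4.4733.
Utility at the optimum: U(2.2367, 4.4733) = 4.4733.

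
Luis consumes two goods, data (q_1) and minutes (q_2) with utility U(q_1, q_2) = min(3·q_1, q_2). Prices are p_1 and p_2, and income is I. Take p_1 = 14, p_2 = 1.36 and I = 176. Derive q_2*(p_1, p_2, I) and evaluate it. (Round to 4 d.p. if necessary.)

Leontief preferences: the optimum is at the kink where q_1/1 = q_2/3, i.e. q_2 = 3·q_1.
Budget: p_1·q_1 + p_2·3·q_1 = I, so (p_1 + 3·p_2)·q_1 = I.
Demand: q_1*(p_1,p_2,I) = I/(p_1 + 3·p_2), q_2* = 3·I/(p_1 + 3·p_2).
Here 14 + 3·1.36 = 18.08, giving q_2* = 29.2035.

q_2* = 29.2035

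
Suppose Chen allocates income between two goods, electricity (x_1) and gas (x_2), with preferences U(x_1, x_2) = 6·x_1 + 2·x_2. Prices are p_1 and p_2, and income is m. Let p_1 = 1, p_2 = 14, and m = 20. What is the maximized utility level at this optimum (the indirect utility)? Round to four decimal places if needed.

V = 120

Perfect substitutes: compare marginal utility per dollar. 6/p_1 vs 2/p_2 → 6 vs 0.1429.
x_1 gives more utility per dollar, so spend all income on x_1: x_1* = m/p_1, x_2* = 0.
Numerically: x_1* = 20, x_2* = 0.
Utility at the optimum: U(20, 0) = 120.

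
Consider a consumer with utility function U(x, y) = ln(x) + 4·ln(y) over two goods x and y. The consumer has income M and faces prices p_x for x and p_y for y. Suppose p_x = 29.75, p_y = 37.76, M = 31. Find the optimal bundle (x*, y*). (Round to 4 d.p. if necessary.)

The MRS is (1/4)·y/x. Set MRS = p_x/p_y.
Rearranging, p_y·y = 4·p_x·x. Substituting into the budget gives p_x·x·(1 + 4) = M.
Demand: x*(p_x,p_y,M) = 0.2·M/p_x and y* = 0.8·M/p_y.
At p_x=29.75, p_y=37.76, M=31: x* = 0.2·31/29.75 = 0.2084, y* = 0.6568.

x* = 0.2084, y* = 0.6568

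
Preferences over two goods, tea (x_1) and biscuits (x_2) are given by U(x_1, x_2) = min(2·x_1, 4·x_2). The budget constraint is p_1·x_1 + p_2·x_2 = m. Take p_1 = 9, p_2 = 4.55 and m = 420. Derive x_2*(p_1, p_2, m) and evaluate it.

x_2* = 18.6253

Demand: x_1*(p_1,p_2,m) = 4·m/(4·p_1 + 2·p_2), x_2* = 2·m/(4·p_1 + 2·p_2).
Here 4·9 + 2·4.55 = 45.1, giving x_2* = 18.6253.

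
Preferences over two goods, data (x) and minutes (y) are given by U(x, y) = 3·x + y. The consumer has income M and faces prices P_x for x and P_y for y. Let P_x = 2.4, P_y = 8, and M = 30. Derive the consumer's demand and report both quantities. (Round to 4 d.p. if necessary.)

x* = 12.5, y* = 0

Numerically: x* = 12.5, y* = 0.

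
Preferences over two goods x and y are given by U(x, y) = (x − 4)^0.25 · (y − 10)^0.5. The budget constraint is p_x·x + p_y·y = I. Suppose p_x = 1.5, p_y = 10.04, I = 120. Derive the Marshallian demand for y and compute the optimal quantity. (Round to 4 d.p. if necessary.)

y* = 10.9031

Let x' = x−4, y' = y−10. MRS = (1/2)·y'/x' = p_x/p_y.
After buying the subsistence bundle (4, 10), a share 1/3 of the remaining income goes to x: x* = 4 + 1/3·(I − 4p_x − 10p_y)/p_x.
Discretionary income = 120 − 4·1.5 − 10·10.04 = 13.6; y* = 10 + 2/3·13.6/10.04 = 10.9031.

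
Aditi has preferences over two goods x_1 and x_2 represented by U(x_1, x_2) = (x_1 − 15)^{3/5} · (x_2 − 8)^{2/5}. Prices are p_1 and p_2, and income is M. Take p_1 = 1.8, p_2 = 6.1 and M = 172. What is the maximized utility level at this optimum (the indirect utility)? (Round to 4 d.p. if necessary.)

Let x_1' = x_1−15, x_2' = x_2−8. MRS = (3/2)·x_2'/x_1' = p_1/p_2.
Substituting into the budget: x_1* = 15 + 0.6·(M − 15·p_1 − 8·p_2)/p_1, and x_2* = 8 + 0.4·(…)/p_2.
Discretionary income = 172 − 15·1.8 − 8·6.1 = 96.2; x_1* = 15 + 0.6·96.2/1.8 = 47.0667; x_2* = 8 + 0.4·96.2/6.1 = 14.3082.
Utility at the optimum: U(47.0667, 14.3082) = 16.7338.

V = 16.7338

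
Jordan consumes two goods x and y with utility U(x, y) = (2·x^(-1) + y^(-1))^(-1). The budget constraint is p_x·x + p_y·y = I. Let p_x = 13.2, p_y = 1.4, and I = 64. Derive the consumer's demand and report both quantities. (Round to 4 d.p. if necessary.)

x* = 3.941, y* = 8.5568

MRS = MU_x/MU_y = 2·(y/x)^(2). Set equal to p_x/p_y.
Solve for the ratio: y/x = [(1/2)·p_x/p_y]^(0.5).
With the ratio pinned down, the budget gives x* = I/(p_x + p_y·(y/x)) and y* = (y/x)·x*.
Numerically y/x = 2.171241, so x* = 64/(13.2 + 1.4·2.171241) = 3.941 and y* = 2.171241·3.941 = 8.5568.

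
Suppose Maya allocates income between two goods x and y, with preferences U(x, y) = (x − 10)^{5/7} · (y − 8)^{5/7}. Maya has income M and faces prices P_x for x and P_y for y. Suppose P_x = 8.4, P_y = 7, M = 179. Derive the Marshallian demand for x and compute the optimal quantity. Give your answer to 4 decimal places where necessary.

x* = 12.3214

This is Cobb-Douglas in (x−10, y−8): tangency gives 5/7·P_y·(y−8) = 5/7·P_x·(x−10).
After buying the subsistence bundle (10, 8), a share 0.5 of the remaining income goes to x: x* = 10 + 0.5·(M − 10P_x − 8P_y)/P_x.
Discretionary income = 179 − 10·8.4 − 8·7 = 39; x* = 10 + 0.5·39/8.4 = 12.3214.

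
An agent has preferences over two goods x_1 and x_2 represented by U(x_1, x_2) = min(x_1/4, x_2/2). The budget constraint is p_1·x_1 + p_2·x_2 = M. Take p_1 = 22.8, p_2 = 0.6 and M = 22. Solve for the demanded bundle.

With perfect complements, no substitution: consume in ratio x_1:x_2 = 4:2.
Budget: p_1·x_1 + p_2·(1/2)·x_1 = M, so (4·p_1 + 2·p_2)·x_1 = 4·M.
Demand: x_1*(p_1,p_2,M) = 4·M/(4·p_1 + 2·p_2), x_2* = 2·M/(4·p_1 + 2·p_2).
Here 4·22.8 + 2·0.6 = 92.4, giving x_1* = 0.9524 and x_2* = 0.4762.

x_1* = 0.9524, x_2* = 0.4762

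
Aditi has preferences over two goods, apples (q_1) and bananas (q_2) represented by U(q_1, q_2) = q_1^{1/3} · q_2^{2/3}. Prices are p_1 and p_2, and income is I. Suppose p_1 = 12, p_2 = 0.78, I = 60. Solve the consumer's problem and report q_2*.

Tangency: MRS = (1/2)·q_2/q_1 = p_1/p_2.
Rearranging, p_2·q_2 = 2·p_1·q_1. Substituting into the budget gives p_1·q_1·(1 + 2) = I.
Demand: q_1*(p_1,p_2,I) = 1/3·I/p_1 and q_2* = 2/3·I/p_2.
At p_1=12, p_2=0.78, I=60: q_2* = 2/3·60/0.78 = 51.2821.

q_2* = 51.2821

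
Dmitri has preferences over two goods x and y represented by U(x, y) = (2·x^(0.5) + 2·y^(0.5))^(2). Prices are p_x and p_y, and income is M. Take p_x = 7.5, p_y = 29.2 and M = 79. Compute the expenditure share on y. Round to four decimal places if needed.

share on y = 0.2044

MRS = MU_x/MU_y = (y/x)^(0.5). Set equal to p_x/p_y.
Solve for the ratio: y/x = [p_x/p_y]^(2).
Substitute y = (y/x)·x into the budget: x* = M/(p_x + p_y·(y/x)).
Numerically y/x = 0.065972, so x* = 79/(7.5 + 29.2·0.065972) = 8.3807 and y* = 0.065972·8.3807 = 0.5529.
Expenditure on y: 29.2·0.5529 = 16.1444; share = 0.2044.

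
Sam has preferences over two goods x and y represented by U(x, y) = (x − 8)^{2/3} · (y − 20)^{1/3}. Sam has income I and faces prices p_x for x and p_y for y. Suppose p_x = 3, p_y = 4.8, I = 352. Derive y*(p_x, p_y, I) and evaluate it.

Let x' = x−8, y' = y−20. MRS = 2·y'/x' = p_x/p_y.
Substituting into the budget: x* = 8 + 2/3·(I − 8·p_x − 20·p_y)/p_x, and y* = 20 + 1/3·(…)/p_y.
Discretionary income = 352 − 8·3 − 20·4.8 = 232; y* = 20 + 1/3·232/4.8 = 36.1111.

y* = 36.1111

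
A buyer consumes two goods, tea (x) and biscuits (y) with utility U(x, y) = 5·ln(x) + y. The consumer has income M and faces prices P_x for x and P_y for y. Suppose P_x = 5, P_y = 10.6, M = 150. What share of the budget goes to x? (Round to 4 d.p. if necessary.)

share on x = 0.3533

Set MRS = P_x/P_y: (5/x)/1 = P_x/P_y.
So x*(P_x,P_y) = 5·P_y/P_x, independent of income; and y* = (M − 5·P_y)/P_y.
At the given prices: x* = 5·10.6/5 = 10.6, and y* = 9.1509.
Expenditure on x: 5·10.6 = 53; share = 0.3533.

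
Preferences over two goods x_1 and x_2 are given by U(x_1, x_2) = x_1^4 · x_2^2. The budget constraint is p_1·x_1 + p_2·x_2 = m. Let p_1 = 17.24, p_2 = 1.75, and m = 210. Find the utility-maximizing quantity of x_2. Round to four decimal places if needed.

x_2* = 40

The MRS is 2·x_2/x_1. Set MRS = p_1/p_2.
So 4·p_2·x_2 = 2·p_1·x_1; combined with the budget, a share 2/3 of income goes to x_1.
Demand: x_1*(p_1,p_2,m) = 2/3·m/p_1 and x_2* = 1/3·m/p_2.
At p_1=17.24, p_2=1.75, m=210: x_2* = 1/3·210/1.75 = 40.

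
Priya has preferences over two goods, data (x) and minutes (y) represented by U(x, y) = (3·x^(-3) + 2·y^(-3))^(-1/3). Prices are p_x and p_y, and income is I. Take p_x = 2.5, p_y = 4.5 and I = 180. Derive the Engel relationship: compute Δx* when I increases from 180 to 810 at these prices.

With the ratio pinned down, the budget gives x* = I/(p_x + p_y·(y/x)) and y* = (y/x)·x*.
Numerically y/x = 0.780116, so x* = 180/(2.5 + 4.5·0.780116) = 29.9475.
At I' = 810: x* = 134.7637. Change: 134.7637 − 29.9475 = 104.8162.

Δx* = 104.8162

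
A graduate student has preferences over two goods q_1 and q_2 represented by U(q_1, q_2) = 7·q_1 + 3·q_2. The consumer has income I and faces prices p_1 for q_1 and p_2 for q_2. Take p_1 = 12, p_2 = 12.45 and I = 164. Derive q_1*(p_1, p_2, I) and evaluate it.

Linear utility — the consumer picks whichever good has higher MU/price: 7/12 = 0.5833 vs 3/12.45 = 0.241.
q_1 gives more utility per dollar, so spend all income on q_1: q_1* = I/p_1, q_2* = 0.
Numerically: q_1* = 13.6667, q_2* = 0.

q_1* = 13.6667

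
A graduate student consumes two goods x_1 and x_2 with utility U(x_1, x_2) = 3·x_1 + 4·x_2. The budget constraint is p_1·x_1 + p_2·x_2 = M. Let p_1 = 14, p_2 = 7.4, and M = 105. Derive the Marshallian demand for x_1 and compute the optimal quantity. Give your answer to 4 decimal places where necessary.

x_2 gives more utility per dollar, so spend all income on x_2: x_2* = M/p_2, x_1* = 0.
Numerically: x_1* = 0, x_2* = 14.1892.

x_1* = 0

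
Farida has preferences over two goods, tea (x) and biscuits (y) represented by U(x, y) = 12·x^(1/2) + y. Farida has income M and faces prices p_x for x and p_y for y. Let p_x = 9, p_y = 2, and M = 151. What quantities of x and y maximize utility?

x* = 1.7778, y* = 67.5

Plugging in: x* = (6·2/9)² = 1.7778, y* = 67.5.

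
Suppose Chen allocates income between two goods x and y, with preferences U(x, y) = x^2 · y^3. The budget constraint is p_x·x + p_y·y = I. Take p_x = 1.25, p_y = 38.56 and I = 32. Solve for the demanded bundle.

Tangency: MRS = (2/3)·y/x = p_x/p_y.
So 2·p_y·y = 3·p_x·x; combined with the budget, a share 0.4 of income goes to x.
Demand: x*(p_x,p_y,I) = 0.4·I/p_x and y* = 0.6·I/p_y.
At p_x=1.25, p_y=38.56, I=32: x* = 0.4·32/1.25 = 10.24, y* = 0.4979.

x* = 10.24, y* = 0.4979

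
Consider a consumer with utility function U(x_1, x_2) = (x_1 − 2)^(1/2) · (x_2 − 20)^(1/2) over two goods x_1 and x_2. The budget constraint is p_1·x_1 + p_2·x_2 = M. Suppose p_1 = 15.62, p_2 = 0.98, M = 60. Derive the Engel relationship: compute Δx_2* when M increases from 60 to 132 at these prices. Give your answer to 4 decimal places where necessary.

Discretionary income = 60 − 2·15.62 − 20·0.98 = 9.16; x_2* = 20 + 0.5·9.16/0.98 = 24.6735.
At M' = 132: x_2* = 61.4082. Change: 61.4082 − 24.6735 = 36.7347.

Δx_2* = 36.7347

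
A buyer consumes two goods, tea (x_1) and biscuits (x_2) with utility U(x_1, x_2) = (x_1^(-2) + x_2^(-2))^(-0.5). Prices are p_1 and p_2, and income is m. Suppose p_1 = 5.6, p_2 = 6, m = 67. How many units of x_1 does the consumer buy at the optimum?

x_1* = 5.8446

MRS = MU_x_1/MU_x_2 = (x_2/x_1)^(3). Set equal to p_1/p_2.
Hence x_2/x_1 = (p_1/p_2)^(1/(3)), i.e. raised to the 1/3 power.
With the ratio pinned down, the budget gives x_1* = m/(p_1 + p_2·(x_2/x_1)) and x_2* = (x_2/x_1)·x_1*.
Numerically x_2/x_1 = 0.977265, so x_1* = 67/(5.6 + 6·0.977265) = 5.8446.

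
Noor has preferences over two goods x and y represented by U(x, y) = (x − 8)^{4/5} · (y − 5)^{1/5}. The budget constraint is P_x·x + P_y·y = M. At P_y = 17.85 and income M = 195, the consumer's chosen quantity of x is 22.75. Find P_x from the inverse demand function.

Let x' = x−8, y' = y−5. MRS = 4·y'/x' = P_x/P_y.
After buying the subsistence bundle (8, 5), a share 0.8 of the remaining income goes to x: x* = 8 + 0.8·(M − 8P_x − 5P_y)/P_x.
Set x* = 22.75 in the demand function and solve for P_x: P_x = 4.

P_x = 4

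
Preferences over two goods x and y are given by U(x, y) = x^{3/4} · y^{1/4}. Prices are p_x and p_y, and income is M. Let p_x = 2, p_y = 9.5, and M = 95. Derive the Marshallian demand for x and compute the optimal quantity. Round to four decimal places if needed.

MU_x/MU_y = (0.75·y)/(0.25·x); tangency sets this equal to p_x/p_y.
So 0.75·p_y·y = 0.25·p_x·x; combined with the budget, a share 0.75 of income goes to x.
Demand: x*(p_x,p_y,M) = 0.75·M/p_x and y* = 0.25·M/p_y.
At p_x=2, p_y=9.5, M=95: x* = 0.75·95/2 = 35.625.

x* = 35.625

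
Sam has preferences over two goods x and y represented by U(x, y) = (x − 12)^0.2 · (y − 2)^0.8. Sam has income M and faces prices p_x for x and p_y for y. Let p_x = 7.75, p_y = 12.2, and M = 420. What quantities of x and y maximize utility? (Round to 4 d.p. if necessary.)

x* = 19.809, y* = 21.8426

MRS = (1/4)·(y−2)/(x−12). Tangency with p_x/p_y gives y−2 = 4·(p_x/p_y)·(x−12).
After buying the subsistence bundle (12, 2), a share 0.2 of the remaining income goes to x: x* = 12 + 0.2·(M − 12p_x − 2p_y)/p_x.
Discretionary income = 420 − 12·7.75 − 2·12.2 = 302.6; x* = 12 + 0.2·302.6/7.75 = 19.809; y* = 2 + 0.8·302.6/12.2 = 21.8426.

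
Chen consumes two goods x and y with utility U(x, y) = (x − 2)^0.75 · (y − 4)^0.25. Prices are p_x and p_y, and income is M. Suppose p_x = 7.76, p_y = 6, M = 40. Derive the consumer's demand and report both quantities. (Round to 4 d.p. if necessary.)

x* = 2.0464, y* = 4.02

Discretionary income = 40 − 2·7.76 − 4·6 = 0.48; x* = 2 + 0.75·0.48/7.76 = 2.0464; y* = 4 + 0.25·0.48/6 = 4.02.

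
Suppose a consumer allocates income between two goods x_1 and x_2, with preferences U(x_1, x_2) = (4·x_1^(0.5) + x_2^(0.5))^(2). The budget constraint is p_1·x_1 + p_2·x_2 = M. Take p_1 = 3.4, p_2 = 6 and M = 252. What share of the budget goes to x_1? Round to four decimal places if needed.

From the CES first-order condition, 4·(x_2/x_1)^(0.5) = p_1/p_2.
Hence x_2/x_1 = ((1/4)·p_1/p_2)^(1/(0.5)), i.e. raised to the 2 power.
Substitute x_2 = (x_2/x_1)·x_1 into the budget: x_1* = M/(p_1 + p_2·(x_2/x_1)).
Numerically x_2/x_1 = 0.020069, so x_1* = 252/(3.4 + 6·0.020069) = 71.5824 and x_2* = 0.020069·71.5824 = 1.4366.
Expenditure on x_1: 3.4·71.5824 = 243.3803; share = 0.9658.

share on x_1 = 0.9658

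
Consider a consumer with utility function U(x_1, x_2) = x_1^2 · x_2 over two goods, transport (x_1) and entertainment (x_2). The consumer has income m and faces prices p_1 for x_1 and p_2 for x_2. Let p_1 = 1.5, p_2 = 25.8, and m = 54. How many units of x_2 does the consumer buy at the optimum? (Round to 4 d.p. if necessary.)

x_2* = 0.6977

Demand: x_1*(p_1,p_2,m) = 2/3·m/p_1 and x_2* = 1/3·m/p_2.
At p_1=1.5, p_2=25.8, m=54: x_2* = 1/3·54/25.8 = 0.6977.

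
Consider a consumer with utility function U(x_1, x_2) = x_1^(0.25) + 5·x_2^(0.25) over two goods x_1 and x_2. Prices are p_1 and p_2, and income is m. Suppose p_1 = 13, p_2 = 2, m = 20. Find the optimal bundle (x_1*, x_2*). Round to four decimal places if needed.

x_1* = 0.0907, x_2* = 9.4102

MU_x_1 ∝ x_1^(-0.75), MU_x_2 ∝ 5·x_2^(-0.75), so MRS = (1/5)·(x_2/x_1)^(0.75) = p_1/p_2.
Solve for the ratio: x_2/x_1 = [5·p_1/p_2]^(4/3).
Substitute x_2 = (x_2/x_1)·x_1 into the budget: x_1* = m/(p_1 + p_2·(x_2/x_1)).
Numerically x_2/x_1 = 103.715695, so x_1* = 20/(13 + 2·103.715695) = 0.0907 and x_2* = 103.715695·0.0907 = 9.4102.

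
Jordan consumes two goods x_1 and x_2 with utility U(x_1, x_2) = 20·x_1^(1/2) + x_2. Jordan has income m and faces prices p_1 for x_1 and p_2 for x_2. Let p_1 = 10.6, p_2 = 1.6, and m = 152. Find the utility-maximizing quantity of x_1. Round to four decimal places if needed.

x_1* = 2.2784

Set MRS = p_1/p_2: 10·x_1^(−1/2) = p_1/p_2.
Thus x_1* = (10·p_2/p_1)² — independent of m — with the rest of income spent on x_2.
Plugging in: x_1* = (10·1.6/10.6)² = 2.2784.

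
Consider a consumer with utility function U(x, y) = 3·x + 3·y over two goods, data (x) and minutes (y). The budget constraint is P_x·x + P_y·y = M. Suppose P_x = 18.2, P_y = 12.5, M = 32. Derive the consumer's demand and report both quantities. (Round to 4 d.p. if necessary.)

x* = 0, y* = 2.56

Perfect substitutes: compare marginal utility per dollar. 3/P_x vs 3/P_y → 0.1648 vs 0.24.
y gives more utility per dollar, so spend all income on y: y* = M/P_y, x* = 0.
Numerically: x* = 0, y* = 2.56.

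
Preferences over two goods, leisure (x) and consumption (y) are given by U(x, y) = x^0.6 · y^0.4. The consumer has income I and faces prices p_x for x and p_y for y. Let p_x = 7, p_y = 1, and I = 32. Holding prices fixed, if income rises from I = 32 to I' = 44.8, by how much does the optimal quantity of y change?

Δy* = 5.12

The MRS is (3/2)·y/x. Set MRS = p_x/p_y.
Rearranging, p_y·y = (2/3)·p_x·x. Substituting into the budget gives p_x·x·(1 + (2/3)) = I.
Demand: x*(p_x,p_y,I) = 0.6·I/p_x and y* = 0.4·I/p_y.
At p_x=7, p_y=1, I=32: y* = 0.4·32/1 = 12.8.
At I' = 44.8: y* = 17.92. Change: 17.92 − 12.8 = 5.12.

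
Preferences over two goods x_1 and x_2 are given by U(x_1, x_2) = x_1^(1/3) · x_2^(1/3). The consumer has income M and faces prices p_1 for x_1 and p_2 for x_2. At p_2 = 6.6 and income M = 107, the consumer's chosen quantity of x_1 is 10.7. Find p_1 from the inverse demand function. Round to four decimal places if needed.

MU_x_1/MU_x_2 = (1/3·x_2)/(1/3·x_1); tangency sets this equal to p_1/p_2.
Rearranging, p_2·x_2 = p_1·x_1. Substituting into the budget gives p_1·x_1·(1 + 1) = M.
Demand: x_1*(p_1,p_2,M) = 0.5·M/p_1 and x_2* = 0.5·M/p_2.
Set x_1* = 10.7 in the demand function and solve for p_1: p_1 = 5.

p_1 = 5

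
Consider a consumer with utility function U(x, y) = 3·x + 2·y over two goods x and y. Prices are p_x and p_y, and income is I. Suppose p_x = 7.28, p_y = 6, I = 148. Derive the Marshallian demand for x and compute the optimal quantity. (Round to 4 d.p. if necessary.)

Linear utility — the consumer picks whichever good has higher MU/price: 3/7.28 = 0.4121 vs 2/6 = 0.3333.
x gives more utility per dollar, so spend all income on x: x* = I/p_x, y* = 0.
Numerically: x* = 20.3297, y* = 0.

x* = 20.3297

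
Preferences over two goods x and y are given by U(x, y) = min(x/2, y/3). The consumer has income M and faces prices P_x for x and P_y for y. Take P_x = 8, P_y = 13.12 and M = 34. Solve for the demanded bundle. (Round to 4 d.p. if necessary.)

x* = 1.2283, y* = 1.8425

Leontief preferences: the optimum is at the kink where x/2 = y/3, i.e. y = (3/2)·x.
Budget: P_x·x + P_y·(3/2)·x = M, so (2·P_x + 3·P_y)·x = 2·M.
Demand: x*(P_x,P_y,M) = 2·M/(2·P_x + 3·P_y), y* = 3·M/(2·P_x + 3·P_y).
Here 2·8 + 3·13.12 = 55.36, giving x* = 1.2283 and y* = 1.8425.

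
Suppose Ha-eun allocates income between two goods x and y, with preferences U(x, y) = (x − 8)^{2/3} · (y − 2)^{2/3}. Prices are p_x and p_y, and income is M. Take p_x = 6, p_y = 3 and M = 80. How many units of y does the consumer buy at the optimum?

y* = 6.3333

This is Cobb-Douglas in (x−8, y−2): tangency gives 2/3·p_y·(y−2) = 2/3·p_x·(x−8).
Substituting into the budget: x* = 8 + 0.5·(M − 8·p_x − 2·p_y)/p_x, and y* = 2 + 0.5·(…)/p_y.
Discretionary income = 80 − 8·6 − 2·3 = 26; y* = 2 + 0.5·26/3 = 6.3333.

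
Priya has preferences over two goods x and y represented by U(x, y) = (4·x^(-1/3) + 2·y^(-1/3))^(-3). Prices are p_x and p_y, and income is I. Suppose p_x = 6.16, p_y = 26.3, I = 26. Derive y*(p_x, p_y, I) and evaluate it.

y* = 0.4556

MU_x ∝ 4·x^(-4/3), MU_y ∝ 2·y^(-4/3), so MRS = 2·(y/x)^(4/3) = p_x/p_y.
Solve for the ratio: y/x = [(1/2)·p_x/p_y]^(0.75).
Substitute y = (y/x)·x into the budget: x* = I/(p_x + p_y·(y/x)).
Numerically y/x = 0.200192, so x* = 26/(6.16 + 26.3·0.200192) = 2.2757 and y* = 0.200192·2.2757 = 0.4556.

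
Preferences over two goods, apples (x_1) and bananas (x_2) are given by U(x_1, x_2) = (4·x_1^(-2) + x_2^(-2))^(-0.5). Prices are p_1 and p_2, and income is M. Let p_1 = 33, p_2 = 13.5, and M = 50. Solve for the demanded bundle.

From the CES first-order condition, 4·(x_2/x_1)^(3) = p_1/p_2.
Hence x_2/x_1 = ((1/4)·p_1/p_2)^(1/(3)), i.e. raised to the 1/3 power.
Substitute x_2 = (x_2/x_1)·x_1 into the budget: x_1* = M/(p_1 + p_2·(x_2/x_1)).
Numerically x_2/x_1 = 0.848607, so x_1* = 50/(33 + 13.5·0.848607) = 1.1247 and x_2* = 0.848607·1.1247 = 0.9544.

x_1* = 1.1247, x_2* = 0.9544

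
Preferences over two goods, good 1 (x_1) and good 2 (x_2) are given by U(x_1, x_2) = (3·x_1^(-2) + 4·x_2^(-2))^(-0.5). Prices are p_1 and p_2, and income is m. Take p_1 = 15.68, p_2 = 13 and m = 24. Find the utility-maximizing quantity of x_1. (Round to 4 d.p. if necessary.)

x_1* = 0.7764

MRS = MU_x_1/MU_x_2 = (3/4)·(x_2/x_1)^(3). Set equal to p_1/p_2.
Hence x_2/x_1 = ((4/3)·p_1/p_2)^(1/(3)), i.e. raised to the 1/3 power.
Substitute x_2 = (x_2/x_1)·x_1 into the budget: x_1* = m/(p_1 + p_2·(x_2/x_1)).
Numerically x_2/x_1 = 1.171603, so x_1* = 24/(15.68 + 13·1.171603) = 0.7764.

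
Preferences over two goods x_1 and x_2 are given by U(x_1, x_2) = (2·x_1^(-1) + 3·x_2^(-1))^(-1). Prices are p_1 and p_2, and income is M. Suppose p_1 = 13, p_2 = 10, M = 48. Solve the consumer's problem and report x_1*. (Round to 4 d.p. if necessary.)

From the CES first-order condition, (2/3)·(x_2/x_1)^(2) = p_1/p_2.
Hence x_2/x_1 = ((3/2)·p_1/p_2)^(1/(2)), i.e. raised to the 0.5 power.
With the ratio pinned down, the budget gives x_1* = M/(p_1 + p_2·(x_2/x_1)) and x_2* = (x_2/x_1)·x_1*.
Numerically x_2/x_1 = 1.396424, so x_1* = 48/(13 + 10·1.396424) = 1.7801.

x_1* = 1.7801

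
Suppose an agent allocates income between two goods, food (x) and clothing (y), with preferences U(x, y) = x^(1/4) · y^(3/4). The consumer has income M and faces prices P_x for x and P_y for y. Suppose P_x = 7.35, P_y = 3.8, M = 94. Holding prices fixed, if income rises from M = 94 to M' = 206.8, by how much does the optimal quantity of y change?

Demand: x*(P_x,P_y,M) = 0.25·M/P_x and y* = 0.75·M/P_y.
At P_x=7.35, P_y=3.8, M=94: y* = 0.75·94/3.8 = 18.5526.
At M' = 206.8: y* = 40.8158. Change: 40.8158 − 18.5526 = 22.2632.

Δy* = 22.2632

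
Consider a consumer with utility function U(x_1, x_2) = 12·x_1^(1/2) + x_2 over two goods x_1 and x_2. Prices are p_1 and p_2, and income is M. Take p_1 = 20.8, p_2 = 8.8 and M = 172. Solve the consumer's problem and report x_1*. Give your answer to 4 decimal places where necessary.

Set MRS = p_1/p_2: 6·x_1^(−1/2) = p_1/p_2.
Solve: √x_1 = 6·p_2/p_1, so x_1*(p_1,p_2) = (6·p_2/p_1)², and x_2* = (M − p_1·x_1*)/p_2.
Plugging in: x_1* = (6·8.8/20.8)² = 6.4438.

x_1* = 6.4438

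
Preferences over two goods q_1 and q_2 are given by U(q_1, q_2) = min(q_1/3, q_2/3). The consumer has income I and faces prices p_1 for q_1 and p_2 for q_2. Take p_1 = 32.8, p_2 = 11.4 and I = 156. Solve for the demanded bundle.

With perfect complements, no substitution: consume in ratio q_1:q_2 = 3:3.
Budget: p_1·q_1 + p_2·q_1 = I, so (3·p_1 + 3·p_2)·q_1 = 3·I.
Demand: q_1*(p_1,p_2,I) = 3·I/(3·p_1 + 3·p_2), q_2* = 3·I/(3·p_1 + 3·p_2).
Here 3·32.8 + 3·11.4 = 132.6, giving q_1* = 3.5294 and q_2* = 3.5294.

q_1* = 3.5294, q_2* = 3.5294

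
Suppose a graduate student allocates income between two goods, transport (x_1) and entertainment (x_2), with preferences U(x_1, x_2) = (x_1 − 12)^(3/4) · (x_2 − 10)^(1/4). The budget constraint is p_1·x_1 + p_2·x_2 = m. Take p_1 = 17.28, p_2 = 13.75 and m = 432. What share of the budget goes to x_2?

Let x_1' = x_1−12, x_2' = x_2−10. MRS = 3·x_2'/x_1' = p_1/p_2.
After buying the subsistence bundle (12, 10), a share 0.75 of the remaining income goes to x_1: x_1* = 12 + 0.75·(m − 12p_1 − 10p_2)/p_1.
Discretionary income = 432 − 12·17.28 − 10·13.75 = 87.14; x_1* = 12 + 0.75·87.14/17.28 = 15.7821; x_2* = 10 + 0.25·87.14/13.75 = 11.5844.
Expenditure on x_2: 13.75·11.5844 = 159.285; share = 0.3687.

share on x_2 = 0.3687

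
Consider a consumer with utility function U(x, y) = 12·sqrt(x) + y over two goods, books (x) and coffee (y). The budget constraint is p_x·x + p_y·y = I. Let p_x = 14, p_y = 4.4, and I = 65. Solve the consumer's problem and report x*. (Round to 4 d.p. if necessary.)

x* = 3.5559

Set MRS = p_x/p_y: 6·x^(−1/2) = p_x/p_y.
Solve: √x = 6·p_y/p_x, so x*(p_x,p_y) = (6·p_y/p_x)², and y* = (I − p_x·x*)/p_y.
Plugging in: x* = (6·4.4/14)² = 3.5559.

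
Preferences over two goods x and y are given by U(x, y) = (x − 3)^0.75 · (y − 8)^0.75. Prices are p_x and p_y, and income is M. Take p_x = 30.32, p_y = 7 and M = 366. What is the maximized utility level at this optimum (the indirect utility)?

V = 20.612

After buying the subsistence bundle (3, 8), a share 0.5 of the remaining income goes to x: x* = 3 + 0.5·(M − 3p_x − 8p_y)/p_x.
Discretionary income = 366 − 3·30.32 − 8·7 = 219.04; x* = 3 + 0.5·219.04/30.32 = 6.6121; y* = 8 + 0.5·219.04/7 = 23.6457.
Utility at the optimum: U(6.6121, 23.6457) = 20.612.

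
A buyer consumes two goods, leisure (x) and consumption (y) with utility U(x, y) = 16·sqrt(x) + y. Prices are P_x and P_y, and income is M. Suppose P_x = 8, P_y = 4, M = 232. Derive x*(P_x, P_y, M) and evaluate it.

x* = 16

Solve: √x = 8·P_y/P_x, so x*(P_x,P_y) = (8·P_y/P_x)², and y* = (M − P_x·x*)/P_y.
Plugging in: x* = (8·4/8)² = 16.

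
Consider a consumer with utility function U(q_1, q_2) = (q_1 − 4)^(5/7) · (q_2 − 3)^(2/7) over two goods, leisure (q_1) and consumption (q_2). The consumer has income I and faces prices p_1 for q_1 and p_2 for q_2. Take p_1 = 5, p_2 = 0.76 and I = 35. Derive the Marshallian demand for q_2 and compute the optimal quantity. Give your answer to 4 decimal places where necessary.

q_2* = 7.782

Let q_1' = q_1−4, q_2' = q_2−3. MRS = (5/2)·q_2'/q_1' = p_1/p_2.
Substituting into the budget: q_1* = 4 + 5/7·(I − 4·p_1 − 3·p_2)/p_1, and q_2* = 3 + 2/7·(…)/p_2.
Discretionary income = 35 − 4·5 − 3·0.76 = 12.72; q_2* = 3 + 2/7·12.72/0.76 = 7.782.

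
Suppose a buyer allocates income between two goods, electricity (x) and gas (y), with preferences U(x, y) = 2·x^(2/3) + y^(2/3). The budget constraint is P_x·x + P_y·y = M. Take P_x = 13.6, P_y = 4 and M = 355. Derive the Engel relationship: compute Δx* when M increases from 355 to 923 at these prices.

MU_x ∝ 2·x^(-1/3), MU_y ∝ y^(-1/3), so MRS = 2·(y/x)^(1/3) = P_x/P_y.
Solve for the ratio: y/x = [(1/2)·P_x/P_y]^(3).
With the ratio pinned down, the budget gives x* = M/(P_x + P_y·(y/x)) and y* = (y/x)·x*.
Numerically y/x = 4.913, so x* = 355/(13.6 + 4·4.913) = 10.676.
At M' = 923: x* = 27.7577. Change: 27.7577 − 10.676 = 17.0817.

Δx* = 17.0817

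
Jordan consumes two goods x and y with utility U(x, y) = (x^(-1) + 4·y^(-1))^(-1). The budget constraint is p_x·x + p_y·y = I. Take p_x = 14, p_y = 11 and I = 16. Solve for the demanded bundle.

MRS = MU_x/MU_y = (1/4)·(y/x)^(2). Set equal to p_x/p_y.
Solve for the ratio: y/x = [4·p_x/p_y]^(0.5).
Substitute y = (y/x)·x into the budget: x* = I/(p_x + p_y·(y/x)).
Numerically y/x = 2.256304, so x* = 16/(14 + 11·2.256304) = 0.4122 and y* = 2.256304·0.4122 = 0.93.

x* = 0.4122, y* = 0.93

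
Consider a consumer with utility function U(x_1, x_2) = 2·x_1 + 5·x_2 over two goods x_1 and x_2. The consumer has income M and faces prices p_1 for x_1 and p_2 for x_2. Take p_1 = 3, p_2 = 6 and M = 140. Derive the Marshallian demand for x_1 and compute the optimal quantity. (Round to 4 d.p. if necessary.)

Linear utility — the consumer picks whichever good has higher MU/price: 2/3 = 0.6667 vs 5/6 = 0.8333.
x_2 gives more utility per dollar, so spend all income on x_2: x_2* = M/p_2, x_1* = 0.
Numerically: x_1* = 0, x_2* = 23.3333.

x_1* = 0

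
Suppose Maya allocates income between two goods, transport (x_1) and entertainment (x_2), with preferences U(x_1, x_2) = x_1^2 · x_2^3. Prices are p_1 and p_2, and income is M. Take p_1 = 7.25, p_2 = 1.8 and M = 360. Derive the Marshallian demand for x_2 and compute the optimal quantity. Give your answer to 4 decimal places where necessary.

MU_x_1/MU_x_2 = (2·x_2)/(3·x_1); tangency sets this equal to p_1/p_2.
Rearranging, p_2·x_2 = (3/2)·p_1·x_1. Substituting into the budget gives p_1·x_1·(1 + (3/2)) = M.
Demand: x_1*(p_1,p_2,M) = 0.4·M/p_1 and x_2* = 0.6·M/p_2.
At p_1=7.25, p_2=1.8, M=360: x_2* = 0.6·360/1.8 = 120.

x_2* = 120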